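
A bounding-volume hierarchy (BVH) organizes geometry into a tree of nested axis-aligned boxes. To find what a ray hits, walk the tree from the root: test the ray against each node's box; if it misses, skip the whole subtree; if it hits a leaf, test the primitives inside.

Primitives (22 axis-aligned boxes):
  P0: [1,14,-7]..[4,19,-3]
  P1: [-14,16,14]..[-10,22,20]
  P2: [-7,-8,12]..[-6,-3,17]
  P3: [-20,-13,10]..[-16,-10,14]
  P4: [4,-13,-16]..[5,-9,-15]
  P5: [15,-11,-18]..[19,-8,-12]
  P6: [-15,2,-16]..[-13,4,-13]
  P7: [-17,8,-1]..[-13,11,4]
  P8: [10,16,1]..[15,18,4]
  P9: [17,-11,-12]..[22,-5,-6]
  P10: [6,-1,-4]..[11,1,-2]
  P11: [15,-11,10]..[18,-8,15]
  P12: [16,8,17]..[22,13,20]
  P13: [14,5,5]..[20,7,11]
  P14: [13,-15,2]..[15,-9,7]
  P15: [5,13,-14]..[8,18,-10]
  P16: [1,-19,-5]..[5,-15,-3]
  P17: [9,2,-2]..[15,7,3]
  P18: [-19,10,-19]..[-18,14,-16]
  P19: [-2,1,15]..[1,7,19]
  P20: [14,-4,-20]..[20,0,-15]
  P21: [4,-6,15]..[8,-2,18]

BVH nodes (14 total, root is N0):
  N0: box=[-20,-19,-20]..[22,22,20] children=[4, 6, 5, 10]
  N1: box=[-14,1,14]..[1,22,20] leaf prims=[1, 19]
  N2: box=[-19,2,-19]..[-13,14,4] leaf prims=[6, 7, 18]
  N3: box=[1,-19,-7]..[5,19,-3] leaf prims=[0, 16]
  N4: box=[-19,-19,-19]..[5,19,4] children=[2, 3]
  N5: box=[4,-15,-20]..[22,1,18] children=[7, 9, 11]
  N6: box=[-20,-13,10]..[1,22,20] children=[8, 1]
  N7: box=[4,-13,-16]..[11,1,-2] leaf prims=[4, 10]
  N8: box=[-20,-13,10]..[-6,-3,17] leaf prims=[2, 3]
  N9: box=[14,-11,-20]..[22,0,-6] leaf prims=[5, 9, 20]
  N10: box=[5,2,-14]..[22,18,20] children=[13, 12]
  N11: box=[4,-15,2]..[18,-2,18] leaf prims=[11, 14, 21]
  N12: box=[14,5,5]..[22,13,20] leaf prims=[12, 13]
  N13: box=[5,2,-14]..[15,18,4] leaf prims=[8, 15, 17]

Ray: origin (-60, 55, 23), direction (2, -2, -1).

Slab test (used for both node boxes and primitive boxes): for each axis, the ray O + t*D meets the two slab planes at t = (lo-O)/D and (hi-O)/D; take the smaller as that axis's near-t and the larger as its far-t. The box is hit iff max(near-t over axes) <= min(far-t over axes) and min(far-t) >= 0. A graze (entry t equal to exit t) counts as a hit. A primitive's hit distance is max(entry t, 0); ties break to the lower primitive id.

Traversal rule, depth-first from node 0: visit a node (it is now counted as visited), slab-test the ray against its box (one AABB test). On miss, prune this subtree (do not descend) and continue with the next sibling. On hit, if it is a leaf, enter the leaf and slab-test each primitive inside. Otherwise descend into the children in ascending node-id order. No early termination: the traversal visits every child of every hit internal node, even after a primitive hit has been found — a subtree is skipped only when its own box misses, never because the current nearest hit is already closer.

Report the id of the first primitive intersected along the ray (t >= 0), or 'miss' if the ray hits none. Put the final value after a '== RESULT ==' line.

Traverse from the root:
N0 x:[20,41] y:[33/2,37] z:[3,43] -> hit [20,37], descend [4, 5, 6, 10]
  N4 x:[41/2,65/2] y:[18,37] z:[19,42] -> hit [41/2,65/2], descend [2, 3]
    N2 x:[41/2,47/2] y:[41/2,53/2] z:[19,42] -> hit [41/2,47/2] leaf, test {P6(miss), P7@t=22, P18(miss)}
    N3 x:[61/2,65/2] y:[18,37] z:[26,30] -> miss, prune
  N5 x:[32,41] y:[27,35] z:[5,43] -> hit [32,35], descend [7, 9, 11]
    N7 x:[32,71/2] y:[27,34] z:[25,39] -> hit [32,34] leaf, test {P4(miss), P10(miss)}
    N9 x:[37,41] y:[55/2,33] z:[29,43] -> miss, prune
    N11 x:[32,39] y:[57/2,35] z:[5,21] -> miss, prune
  N6 x:[20,61/2] y:[33/2,34] z:[3,13] -> miss, prune
  N10 x:[65/2,41] y:[37/2,53/2] z:[3,37] -> miss, prune

Summary -> nodes [0, 4, 2, 3, 5, 7, 9, 11, 6, 10]; box-tests=10; leaf-entries=2; first=P7

== RESULT ==
7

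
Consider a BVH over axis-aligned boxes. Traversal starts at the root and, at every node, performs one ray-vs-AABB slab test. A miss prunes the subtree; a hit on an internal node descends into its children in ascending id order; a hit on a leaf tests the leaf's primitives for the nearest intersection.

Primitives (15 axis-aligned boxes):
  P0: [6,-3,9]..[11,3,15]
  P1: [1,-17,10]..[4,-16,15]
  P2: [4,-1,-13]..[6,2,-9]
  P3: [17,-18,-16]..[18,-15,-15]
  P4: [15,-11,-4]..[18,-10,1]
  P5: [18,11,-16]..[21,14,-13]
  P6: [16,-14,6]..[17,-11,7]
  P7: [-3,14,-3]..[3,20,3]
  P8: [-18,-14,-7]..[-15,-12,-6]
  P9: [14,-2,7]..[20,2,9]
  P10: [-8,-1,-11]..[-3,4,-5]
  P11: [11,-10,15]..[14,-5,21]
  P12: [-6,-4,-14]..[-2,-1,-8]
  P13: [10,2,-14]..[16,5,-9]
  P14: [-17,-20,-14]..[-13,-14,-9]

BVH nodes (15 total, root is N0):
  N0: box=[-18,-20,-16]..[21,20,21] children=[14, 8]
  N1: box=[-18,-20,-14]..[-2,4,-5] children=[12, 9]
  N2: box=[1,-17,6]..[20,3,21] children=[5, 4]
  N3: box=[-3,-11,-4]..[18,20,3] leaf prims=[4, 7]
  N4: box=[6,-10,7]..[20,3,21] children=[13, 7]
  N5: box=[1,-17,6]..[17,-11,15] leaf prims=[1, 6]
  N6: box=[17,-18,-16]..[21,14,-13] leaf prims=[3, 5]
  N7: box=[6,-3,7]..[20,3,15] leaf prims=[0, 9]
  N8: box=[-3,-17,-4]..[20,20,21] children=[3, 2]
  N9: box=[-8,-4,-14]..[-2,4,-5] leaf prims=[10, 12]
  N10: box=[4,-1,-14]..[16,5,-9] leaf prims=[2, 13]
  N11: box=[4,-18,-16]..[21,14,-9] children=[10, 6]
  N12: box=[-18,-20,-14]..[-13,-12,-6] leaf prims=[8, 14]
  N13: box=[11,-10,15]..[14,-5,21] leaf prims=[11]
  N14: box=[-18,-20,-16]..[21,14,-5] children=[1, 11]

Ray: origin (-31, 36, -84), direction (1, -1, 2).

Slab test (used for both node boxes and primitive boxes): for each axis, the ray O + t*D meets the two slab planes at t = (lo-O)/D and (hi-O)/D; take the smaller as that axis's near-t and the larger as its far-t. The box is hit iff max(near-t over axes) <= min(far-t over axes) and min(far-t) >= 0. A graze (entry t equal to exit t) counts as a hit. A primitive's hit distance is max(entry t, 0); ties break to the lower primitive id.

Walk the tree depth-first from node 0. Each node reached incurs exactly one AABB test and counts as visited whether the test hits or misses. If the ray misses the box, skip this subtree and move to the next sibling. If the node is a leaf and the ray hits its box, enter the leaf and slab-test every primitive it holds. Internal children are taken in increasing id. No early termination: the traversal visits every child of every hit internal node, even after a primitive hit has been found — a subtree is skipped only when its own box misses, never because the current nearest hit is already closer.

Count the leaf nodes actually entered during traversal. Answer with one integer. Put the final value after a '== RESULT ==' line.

Walk:
N0 x:[13,52] y:[16,56] z:[34,105/2] -> hit [34,52], descend [8, 14]
  N8 x:[28,51] y:[16,53] z:[40,105/2] -> hit [40,51], descend [2, 3]
    N2 x:[32,51] y:[33,53] z:[45,105/2] -> hit [45,51], descend [4, 5]
      N4 x:[37,51] y:[33,46] z:[91/2,105/2] -> hit [91/2,46], descend [7, 13]
        N7 x:[37,51] y:[33,39] z:[91/2,99/2] -> miss, prune
        N13 x:[42,45] y:[41,46] z:[99/2,105/2] -> miss, prune
      N5 x:[32,48] y:[47,53] z:[45,99/2] -> hit [47,48] leaf, test {P1(miss), P6(miss)}
    N3 x:[28,49] y:[16,47] z:[40,87/2] -> hit [40,87/2] leaf, test {P4(miss), P7(miss)}
  N14 x:[13,52] y:[22,56] z:[34,79/2] -> hit [34,79/2], descend [1, 11]
    N1 x:[13,29] y:[32,56] z:[35,79/2] -> miss, prune
    N11 x:[35,52] y:[22,54] z:[34,75/2] -> hit [35,75/2], descend [6, 10]
      N6 x:[48,52] y:[22,54] z:[34,71/2] -> miss, prune
      N10 x:[35,47] y:[31,37] z:[35,75/2] -> hit [35,37] leaf, test {P2@t=71/2, P13(miss)}

Visited [0, 8, 2, 4, 7, 13, 5, 3, 14, 1, 11, 6, 10]. Tests: 13 box, 3 leaf. Nearest: P2.

== RESULT ==
3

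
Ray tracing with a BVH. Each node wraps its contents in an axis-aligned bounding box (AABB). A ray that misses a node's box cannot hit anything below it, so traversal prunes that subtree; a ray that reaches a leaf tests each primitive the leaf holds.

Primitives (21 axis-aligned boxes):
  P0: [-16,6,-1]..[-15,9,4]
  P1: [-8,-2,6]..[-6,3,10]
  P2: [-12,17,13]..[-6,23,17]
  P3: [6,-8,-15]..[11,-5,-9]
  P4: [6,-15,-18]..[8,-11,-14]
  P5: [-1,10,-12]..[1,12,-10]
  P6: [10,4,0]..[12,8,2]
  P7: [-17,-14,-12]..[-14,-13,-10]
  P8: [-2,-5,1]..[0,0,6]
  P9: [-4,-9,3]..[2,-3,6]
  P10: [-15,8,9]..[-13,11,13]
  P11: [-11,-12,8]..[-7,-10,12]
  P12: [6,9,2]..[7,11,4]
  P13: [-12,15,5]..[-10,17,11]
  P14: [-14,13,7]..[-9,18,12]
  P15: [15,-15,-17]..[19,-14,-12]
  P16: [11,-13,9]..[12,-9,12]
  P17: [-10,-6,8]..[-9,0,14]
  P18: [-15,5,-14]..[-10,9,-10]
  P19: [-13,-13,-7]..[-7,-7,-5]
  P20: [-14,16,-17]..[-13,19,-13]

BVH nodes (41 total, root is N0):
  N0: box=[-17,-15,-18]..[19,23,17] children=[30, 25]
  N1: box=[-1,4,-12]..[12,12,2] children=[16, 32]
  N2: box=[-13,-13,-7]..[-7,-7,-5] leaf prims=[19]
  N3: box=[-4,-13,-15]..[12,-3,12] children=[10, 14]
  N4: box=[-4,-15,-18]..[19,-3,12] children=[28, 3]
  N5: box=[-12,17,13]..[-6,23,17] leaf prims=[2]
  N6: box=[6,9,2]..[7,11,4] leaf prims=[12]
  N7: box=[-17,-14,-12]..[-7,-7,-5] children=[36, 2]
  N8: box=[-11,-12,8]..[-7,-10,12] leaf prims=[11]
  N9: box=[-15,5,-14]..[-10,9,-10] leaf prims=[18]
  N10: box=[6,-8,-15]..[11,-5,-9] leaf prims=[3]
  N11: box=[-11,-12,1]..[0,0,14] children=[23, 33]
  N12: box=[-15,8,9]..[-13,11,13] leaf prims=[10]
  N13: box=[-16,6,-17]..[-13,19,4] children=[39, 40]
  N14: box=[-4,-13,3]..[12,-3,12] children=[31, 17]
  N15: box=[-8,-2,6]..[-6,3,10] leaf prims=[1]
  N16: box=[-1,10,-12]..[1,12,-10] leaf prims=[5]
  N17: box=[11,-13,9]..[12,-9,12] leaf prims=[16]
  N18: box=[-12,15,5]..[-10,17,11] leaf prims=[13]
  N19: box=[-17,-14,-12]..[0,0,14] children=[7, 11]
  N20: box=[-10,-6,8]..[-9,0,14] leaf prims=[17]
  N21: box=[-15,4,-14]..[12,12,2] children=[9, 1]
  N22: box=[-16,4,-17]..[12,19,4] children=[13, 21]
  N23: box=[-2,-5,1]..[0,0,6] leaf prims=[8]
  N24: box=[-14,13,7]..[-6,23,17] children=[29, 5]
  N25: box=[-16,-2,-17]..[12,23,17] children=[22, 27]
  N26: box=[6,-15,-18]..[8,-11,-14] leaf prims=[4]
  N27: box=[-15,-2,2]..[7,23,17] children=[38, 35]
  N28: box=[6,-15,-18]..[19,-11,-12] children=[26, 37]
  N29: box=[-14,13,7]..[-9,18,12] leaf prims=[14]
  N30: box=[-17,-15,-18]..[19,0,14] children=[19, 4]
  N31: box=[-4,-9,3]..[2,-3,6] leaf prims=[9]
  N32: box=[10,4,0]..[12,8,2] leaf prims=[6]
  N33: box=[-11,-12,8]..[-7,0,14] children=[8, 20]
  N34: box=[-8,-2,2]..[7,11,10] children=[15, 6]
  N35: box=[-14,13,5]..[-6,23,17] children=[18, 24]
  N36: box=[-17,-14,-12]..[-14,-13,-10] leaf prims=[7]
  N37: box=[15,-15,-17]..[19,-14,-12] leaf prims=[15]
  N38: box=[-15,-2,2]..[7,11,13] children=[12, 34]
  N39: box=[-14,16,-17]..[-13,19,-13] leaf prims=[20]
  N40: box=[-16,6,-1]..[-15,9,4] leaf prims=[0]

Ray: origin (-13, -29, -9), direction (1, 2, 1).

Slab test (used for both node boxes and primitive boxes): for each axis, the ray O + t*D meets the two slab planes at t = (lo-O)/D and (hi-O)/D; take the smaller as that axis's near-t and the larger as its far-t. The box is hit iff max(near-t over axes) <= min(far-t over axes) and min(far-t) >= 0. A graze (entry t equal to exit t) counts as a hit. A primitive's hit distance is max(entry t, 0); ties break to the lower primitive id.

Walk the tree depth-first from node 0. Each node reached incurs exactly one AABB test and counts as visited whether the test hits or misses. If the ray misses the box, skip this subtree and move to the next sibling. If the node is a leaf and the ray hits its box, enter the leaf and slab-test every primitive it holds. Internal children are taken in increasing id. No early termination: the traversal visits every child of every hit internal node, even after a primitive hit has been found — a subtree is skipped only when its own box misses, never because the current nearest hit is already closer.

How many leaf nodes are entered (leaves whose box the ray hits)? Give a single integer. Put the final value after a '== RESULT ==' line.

Traverse from the root:
N0 x:[-4,32] y:[7,26] z:[-9,26] -> hit [7,26], descend [25, 30]
  N25 x:[-3,25] y:[27/2,26] z:[-8,26] -> hit [27/2,25], descend [22, 27]
    N22 x:[-3,25] y:[33/2,24] z:[-8,13] -> miss, prune
    N27 x:[-2,20] y:[27/2,26] z:[11,26] -> hit [27/2,20], descend [35, 38]
      N35 x:[-1,7] y:[21,26] z:[14,26] -> miss, prune
      N38 x:[-2,20] y:[27/2,20] z:[11,22] -> hit [27/2,20], descend [12, 34]
        N12 x:[-2,0] y:[37/2,20] z:[18,22] -> miss, prune
        N34 x:[5,20] y:[27/2,20] z:[11,19] -> hit [27/2,19], descend [6, 15]
          N6 x:[19,20] y:[19,20] z:[11,13] -> miss, prune
          N15 x:[5,7] y:[27/2,16] z:[15,19] -> miss, prune
  N30 x:[-4,32] y:[7,29/2] z:[-9,23] -> hit [7,29/2], descend [4, 19]
    N4 x:[9,32] y:[7,13] z:[-9,21] -> hit [9,13], descend [3, 28]
      N3 x:[9,25] y:[8,13] z:[-6,21] -> hit [9,13], descend [10, 14]
        N10 x:[19,24] y:[21/2,12] z:[-6,0] -> miss, prune
        N14 x:[9,25] y:[8,13] z:[12,21] -> hit [12,13], descend [17, 31]
          N17 x:[24,25] y:[8,10] z:[18,21] -> miss, prune
          N31 x:[9,15] y:[10,13] z:[12,15] -> hit [12,13] leaf, test {P9@t=12}
      N28 x:[19,32] y:[7,9] z:[-9,-3] -> miss, prune
    N19 x:[-4,13] y:[15/2,29/2] z:[-3,23] -> hit [15/2,13], descend [7, 11]
      N7 x:[-4,6] y:[15/2,11] z:[-3,4] -> miss, prune
      N11 x:[2,13] y:[17/2,29/2] z:[10,23] -> hit [10,13], descend [23, 33]
        N23 x:[11,13] y:[12,29/2] z:[10,15] -> hit [12,13] leaf, test {P8@t=12}
        N33 x:[2,6] y:[17/2,29/2] z:[17,23] -> miss, prune

Visited [0, 25, 22, 27, 35, 38, 12, 34, 6, 15, 30, 4, 3, 10, 14, 17, 31, 28, 19, 7, 11, 23, 33]. Tests: 23 box, 2 leaf. Nearest: P8.

== RESULT ==
2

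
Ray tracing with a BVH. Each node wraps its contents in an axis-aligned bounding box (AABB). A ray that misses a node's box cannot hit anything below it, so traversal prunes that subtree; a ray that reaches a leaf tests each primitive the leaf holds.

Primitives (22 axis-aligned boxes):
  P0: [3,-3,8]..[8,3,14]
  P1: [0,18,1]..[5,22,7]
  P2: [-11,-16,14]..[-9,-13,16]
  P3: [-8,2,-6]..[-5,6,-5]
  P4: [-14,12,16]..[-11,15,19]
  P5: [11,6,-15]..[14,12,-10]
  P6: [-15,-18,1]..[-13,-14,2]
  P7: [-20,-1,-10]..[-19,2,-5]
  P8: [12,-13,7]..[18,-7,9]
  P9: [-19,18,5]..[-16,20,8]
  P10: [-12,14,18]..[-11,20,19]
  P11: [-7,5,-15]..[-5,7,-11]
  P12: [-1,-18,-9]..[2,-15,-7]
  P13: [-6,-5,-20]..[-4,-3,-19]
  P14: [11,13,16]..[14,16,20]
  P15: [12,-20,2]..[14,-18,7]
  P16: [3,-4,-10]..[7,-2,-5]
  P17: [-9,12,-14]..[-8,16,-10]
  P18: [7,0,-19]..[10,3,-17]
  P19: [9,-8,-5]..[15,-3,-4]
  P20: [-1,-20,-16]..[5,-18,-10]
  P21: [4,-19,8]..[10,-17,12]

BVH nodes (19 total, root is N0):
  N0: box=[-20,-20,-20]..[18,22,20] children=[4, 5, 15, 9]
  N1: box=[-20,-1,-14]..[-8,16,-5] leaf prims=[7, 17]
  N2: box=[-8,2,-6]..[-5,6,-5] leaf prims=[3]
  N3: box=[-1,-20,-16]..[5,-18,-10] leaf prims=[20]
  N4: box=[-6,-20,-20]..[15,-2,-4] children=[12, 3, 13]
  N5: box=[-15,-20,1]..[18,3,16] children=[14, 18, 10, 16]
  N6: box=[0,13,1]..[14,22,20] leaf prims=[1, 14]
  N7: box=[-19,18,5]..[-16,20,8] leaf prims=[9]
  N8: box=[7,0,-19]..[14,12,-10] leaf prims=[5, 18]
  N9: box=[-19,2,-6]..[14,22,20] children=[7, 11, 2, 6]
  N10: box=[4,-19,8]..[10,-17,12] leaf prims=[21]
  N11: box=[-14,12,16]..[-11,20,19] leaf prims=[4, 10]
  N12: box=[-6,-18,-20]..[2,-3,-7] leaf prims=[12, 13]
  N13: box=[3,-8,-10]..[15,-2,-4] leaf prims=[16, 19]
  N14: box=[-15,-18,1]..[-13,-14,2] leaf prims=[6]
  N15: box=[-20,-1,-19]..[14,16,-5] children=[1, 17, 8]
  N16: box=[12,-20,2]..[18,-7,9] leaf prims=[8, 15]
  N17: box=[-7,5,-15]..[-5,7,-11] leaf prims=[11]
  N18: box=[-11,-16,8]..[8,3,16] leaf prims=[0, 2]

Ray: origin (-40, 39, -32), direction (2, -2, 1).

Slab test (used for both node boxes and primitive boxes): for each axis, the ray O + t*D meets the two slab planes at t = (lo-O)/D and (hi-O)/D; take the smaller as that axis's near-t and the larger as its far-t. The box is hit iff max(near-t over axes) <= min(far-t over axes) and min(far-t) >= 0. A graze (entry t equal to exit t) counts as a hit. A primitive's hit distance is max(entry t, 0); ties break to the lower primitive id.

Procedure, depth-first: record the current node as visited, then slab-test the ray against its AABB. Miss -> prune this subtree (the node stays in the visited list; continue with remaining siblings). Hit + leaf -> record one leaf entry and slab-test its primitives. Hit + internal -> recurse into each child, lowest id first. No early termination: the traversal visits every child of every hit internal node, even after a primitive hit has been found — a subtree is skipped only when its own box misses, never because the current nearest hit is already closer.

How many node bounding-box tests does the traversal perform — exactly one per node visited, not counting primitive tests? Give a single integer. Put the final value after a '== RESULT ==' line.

Trace the traversal:
N0 x:[10,29] y:[17/2,59/2] z:[12,52] -> hit [12,29], descend [4, 5, 9, 15]
  N4 x:[17,55/2] y:[41/2,59/2] z:[12,28] -> hit [41/2,55/2], descend [3, 12, 13]
    N3 x:[39/2,45/2] y:[57/2,59/2] z:[16,22] -> miss, prune
    N12 x:[17,21] y:[21,57/2] z:[12,25] -> hit [21,21] leaf, test {P12(miss), P13(miss)}
    N13 x:[43/2,55/2] y:[41/2,47/2] z:[22,28] -> hit [22,47/2] leaf, test {P16(miss), P19(miss)}
  N5 x:[25/2,29] y:[18,59/2] z:[33,48] -> miss, prune
  N9 x:[21/2,27] y:[17/2,37/2] z:[26,52] -> miss, prune
  N15 x:[10,27] y:[23/2,20] z:[13,27] -> hit [13,20], descend [1, 8, 17]
    N1 x:[10,16] y:[23/2,20] z:[18,27] -> miss, prune
    N8 x:[47/2,27] y:[27/2,39/2] z:[13,22] -> miss, prune
    N17 x:[33/2,35/2] y:[16,17] z:[17,21] -> hit [17,17] leaf, test {P11@t=17}

Visited [0, 4, 3, 12, 13, 5, 9, 15, 1, 8, 17]. Tests: 11 box, 3 leaf. Nearest: P11.

== RESULT ==
11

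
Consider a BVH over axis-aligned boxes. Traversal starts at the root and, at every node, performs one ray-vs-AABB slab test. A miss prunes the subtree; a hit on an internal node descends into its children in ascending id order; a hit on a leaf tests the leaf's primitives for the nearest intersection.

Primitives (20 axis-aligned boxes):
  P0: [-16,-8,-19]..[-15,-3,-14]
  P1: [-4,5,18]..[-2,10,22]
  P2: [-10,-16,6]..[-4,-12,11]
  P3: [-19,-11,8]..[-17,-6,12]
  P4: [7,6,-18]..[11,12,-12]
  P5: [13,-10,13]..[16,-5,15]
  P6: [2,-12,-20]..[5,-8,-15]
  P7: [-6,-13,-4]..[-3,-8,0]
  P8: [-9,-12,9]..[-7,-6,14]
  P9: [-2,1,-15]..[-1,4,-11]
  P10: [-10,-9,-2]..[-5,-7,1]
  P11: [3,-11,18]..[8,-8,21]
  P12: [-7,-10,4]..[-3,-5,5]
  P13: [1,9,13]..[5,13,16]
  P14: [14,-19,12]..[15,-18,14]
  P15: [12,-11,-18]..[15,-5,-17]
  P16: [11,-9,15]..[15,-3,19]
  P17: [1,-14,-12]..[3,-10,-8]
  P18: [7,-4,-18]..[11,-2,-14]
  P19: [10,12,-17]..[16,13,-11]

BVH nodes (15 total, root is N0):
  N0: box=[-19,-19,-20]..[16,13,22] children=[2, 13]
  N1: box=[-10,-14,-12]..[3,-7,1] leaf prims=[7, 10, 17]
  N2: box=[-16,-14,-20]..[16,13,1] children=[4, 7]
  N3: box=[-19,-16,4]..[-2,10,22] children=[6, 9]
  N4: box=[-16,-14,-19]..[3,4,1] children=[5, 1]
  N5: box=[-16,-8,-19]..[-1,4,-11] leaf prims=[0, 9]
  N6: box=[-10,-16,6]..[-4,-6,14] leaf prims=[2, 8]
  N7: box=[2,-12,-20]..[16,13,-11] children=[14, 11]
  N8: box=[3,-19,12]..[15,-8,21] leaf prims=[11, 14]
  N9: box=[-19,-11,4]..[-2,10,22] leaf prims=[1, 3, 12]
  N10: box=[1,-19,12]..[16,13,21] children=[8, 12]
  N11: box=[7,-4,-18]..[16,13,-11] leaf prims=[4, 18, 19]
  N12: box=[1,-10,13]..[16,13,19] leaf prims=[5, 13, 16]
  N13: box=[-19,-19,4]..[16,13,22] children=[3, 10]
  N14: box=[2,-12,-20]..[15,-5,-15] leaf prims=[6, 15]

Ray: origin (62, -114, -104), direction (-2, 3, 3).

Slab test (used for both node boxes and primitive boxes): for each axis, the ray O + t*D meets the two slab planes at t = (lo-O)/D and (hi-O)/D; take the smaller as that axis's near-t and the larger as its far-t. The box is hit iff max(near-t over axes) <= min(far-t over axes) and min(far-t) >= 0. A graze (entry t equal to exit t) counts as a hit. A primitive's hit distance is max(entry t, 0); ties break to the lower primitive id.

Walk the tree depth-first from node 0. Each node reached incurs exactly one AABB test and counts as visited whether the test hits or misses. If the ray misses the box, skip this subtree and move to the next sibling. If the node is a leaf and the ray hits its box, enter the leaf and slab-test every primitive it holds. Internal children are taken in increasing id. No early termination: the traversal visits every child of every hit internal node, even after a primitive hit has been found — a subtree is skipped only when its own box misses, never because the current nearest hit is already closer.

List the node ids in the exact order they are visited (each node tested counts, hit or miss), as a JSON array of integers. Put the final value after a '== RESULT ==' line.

Walk:
N0 x:[23,81/2] y:[95/3,127/3] z:[28,42] -> hit [95/3,81/2], descend [2, 13]
  N2 x:[23,39] y:[100/3,127/3] z:[28,35] -> hit [100/3,35], descend [4, 7]
    N4 x:[59/2,39] y:[100/3,118/3] z:[85/3,35] -> hit [100/3,35], descend [1, 5]
      N1 x:[59/2,36] y:[100/3,107/3] z:[92/3,35] -> hit [100/3,35] leaf, test {P7@t=101/3, P10@t=35, P17(miss)}
      N5 x:[63/2,39] y:[106/3,118/3] z:[85/3,31] -> miss, prune
    N7 x:[23,30] y:[34,127/3] z:[28,31] -> miss, prune
  N13 x:[23,81/2] y:[95/3,127/3] z:[36,42] -> hit [36,81/2], descend [3, 10]
    N3 x:[32,81/2] y:[98/3,124/3] z:[36,42] -> hit [36,81/2], descend [6, 9]
      N6 x:[33,36] y:[98/3,36] z:[110/3,118/3] -> miss, prune
      N9 x:[32,81/2] y:[103/3,124/3] z:[36,42] -> hit [36,81/2] leaf, test {P1(miss), P3(miss), P12(miss)}
    N10 x:[23,61/2] y:[95/3,127/3] z:[116/3,125/3] -> miss, prune

order=[0, 2, 4, 1, 5, 7, 13, 3, 6, 9, 10]  |boxes|=11  |leaves|=2  hit=P7

== RESULT ==
[0, 2, 4, 1, 5, 7, 13, 3, 6, 9, 10]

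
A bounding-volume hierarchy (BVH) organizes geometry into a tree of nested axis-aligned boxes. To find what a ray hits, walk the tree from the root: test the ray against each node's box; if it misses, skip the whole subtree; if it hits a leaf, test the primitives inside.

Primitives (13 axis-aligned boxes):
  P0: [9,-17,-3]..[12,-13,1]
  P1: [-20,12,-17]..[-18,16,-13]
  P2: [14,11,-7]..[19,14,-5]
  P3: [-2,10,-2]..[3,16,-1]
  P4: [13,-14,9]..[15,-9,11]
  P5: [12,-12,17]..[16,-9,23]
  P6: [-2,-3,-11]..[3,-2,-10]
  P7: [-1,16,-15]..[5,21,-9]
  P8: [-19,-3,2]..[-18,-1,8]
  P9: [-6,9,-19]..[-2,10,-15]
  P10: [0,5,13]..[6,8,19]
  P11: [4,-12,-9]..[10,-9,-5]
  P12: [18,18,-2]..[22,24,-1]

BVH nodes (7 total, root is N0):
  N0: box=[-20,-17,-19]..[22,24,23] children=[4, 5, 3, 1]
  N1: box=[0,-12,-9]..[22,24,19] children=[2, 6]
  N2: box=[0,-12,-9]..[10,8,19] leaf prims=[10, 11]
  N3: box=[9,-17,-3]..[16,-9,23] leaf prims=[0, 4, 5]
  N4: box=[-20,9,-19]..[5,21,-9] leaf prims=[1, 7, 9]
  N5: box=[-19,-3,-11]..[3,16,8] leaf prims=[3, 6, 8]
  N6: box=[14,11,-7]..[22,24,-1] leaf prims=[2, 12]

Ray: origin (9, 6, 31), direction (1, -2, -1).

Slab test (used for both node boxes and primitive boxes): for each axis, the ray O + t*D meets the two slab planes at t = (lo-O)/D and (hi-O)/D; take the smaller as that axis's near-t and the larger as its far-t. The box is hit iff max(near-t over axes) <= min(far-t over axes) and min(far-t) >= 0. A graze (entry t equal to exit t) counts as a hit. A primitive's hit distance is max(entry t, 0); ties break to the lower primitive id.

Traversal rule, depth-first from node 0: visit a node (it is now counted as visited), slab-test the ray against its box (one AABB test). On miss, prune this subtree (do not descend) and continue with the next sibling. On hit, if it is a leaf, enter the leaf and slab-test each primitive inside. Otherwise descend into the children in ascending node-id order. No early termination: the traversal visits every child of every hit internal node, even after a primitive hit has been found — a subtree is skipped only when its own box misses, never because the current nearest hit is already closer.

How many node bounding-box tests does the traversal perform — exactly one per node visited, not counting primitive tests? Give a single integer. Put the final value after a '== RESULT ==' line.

Trace the traversal:
N0 x:[-29,13] y:[-9,23/2] z:[8,50] -> hit [8,23/2], descend [1, 3, 4, 5]
  N1 x:[-9,13] y:[-9,9] z:[12,40] -> miss, prune
  N3 x:[0,7] y:[15/2,23/2] z:[8,34] -> miss, prune
  N4 x:[-29,-4] y:[-15/2,-3/2] z:[40,50] -> miss, prune
  N5 x:[-28,-6] y:[-5,9/2] z:[23,42] -> miss, prune

Summary -> nodes [0, 1, 3, 4, 5]; box-tests=5; leaf-entries=0; first=miss

== RESULT ==
5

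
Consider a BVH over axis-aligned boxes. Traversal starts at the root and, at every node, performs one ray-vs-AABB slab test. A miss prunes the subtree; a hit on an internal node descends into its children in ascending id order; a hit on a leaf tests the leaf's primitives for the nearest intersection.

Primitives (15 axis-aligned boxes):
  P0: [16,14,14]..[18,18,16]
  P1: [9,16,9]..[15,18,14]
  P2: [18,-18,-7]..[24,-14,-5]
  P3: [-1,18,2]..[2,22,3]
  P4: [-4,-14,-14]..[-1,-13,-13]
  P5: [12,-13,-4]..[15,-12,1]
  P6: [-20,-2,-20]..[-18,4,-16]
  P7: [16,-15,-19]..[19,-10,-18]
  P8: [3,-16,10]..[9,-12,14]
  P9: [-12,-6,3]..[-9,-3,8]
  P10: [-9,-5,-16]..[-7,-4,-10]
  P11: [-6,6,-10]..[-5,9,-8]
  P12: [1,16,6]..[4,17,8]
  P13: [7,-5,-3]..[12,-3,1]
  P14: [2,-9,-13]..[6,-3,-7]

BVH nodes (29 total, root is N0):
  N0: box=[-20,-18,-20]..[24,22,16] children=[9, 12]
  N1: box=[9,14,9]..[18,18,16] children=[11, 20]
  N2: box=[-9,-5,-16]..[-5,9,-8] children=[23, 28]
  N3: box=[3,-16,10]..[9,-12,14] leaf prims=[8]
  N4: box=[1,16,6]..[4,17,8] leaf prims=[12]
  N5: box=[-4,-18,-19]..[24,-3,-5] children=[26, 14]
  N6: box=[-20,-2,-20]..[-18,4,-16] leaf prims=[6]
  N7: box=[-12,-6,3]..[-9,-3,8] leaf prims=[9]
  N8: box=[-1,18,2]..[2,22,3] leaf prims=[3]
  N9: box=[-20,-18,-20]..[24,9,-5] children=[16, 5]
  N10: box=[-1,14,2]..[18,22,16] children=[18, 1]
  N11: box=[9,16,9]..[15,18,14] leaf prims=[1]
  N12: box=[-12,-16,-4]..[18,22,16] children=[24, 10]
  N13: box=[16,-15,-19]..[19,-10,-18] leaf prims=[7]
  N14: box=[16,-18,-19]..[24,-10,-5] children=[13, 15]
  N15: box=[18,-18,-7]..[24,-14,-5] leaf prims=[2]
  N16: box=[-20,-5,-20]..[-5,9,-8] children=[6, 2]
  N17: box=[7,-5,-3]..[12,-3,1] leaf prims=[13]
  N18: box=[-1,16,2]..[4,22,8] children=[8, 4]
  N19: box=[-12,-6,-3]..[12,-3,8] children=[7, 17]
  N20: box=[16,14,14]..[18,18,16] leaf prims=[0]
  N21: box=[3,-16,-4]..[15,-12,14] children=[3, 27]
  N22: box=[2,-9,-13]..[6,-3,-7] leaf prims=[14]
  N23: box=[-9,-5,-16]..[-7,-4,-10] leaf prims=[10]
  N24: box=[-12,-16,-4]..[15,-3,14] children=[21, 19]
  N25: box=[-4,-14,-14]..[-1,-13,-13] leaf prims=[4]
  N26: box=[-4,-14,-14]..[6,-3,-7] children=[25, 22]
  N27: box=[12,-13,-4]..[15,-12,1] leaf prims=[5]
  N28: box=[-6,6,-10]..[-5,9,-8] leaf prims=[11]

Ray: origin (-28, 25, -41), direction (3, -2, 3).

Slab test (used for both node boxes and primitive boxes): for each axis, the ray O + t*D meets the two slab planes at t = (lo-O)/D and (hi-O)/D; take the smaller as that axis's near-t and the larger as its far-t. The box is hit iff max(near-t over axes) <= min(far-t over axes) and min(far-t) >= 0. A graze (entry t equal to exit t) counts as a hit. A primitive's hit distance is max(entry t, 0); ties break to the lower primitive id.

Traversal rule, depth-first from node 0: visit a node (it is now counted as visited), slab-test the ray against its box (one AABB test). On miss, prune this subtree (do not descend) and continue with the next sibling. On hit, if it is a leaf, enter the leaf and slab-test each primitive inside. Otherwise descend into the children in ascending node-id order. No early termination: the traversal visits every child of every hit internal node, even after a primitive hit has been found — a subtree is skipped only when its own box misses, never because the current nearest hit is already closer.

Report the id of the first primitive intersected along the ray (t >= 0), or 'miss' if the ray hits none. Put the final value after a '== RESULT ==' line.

Trace the traversal:
N0 x:[8/3,52/3] y:[3/2,43/2] z:[7,19] -> hit [7,52/3], descend [9, 12]
  N9 x:[8/3,52/3] y:[8,43/2] z:[7,12] -> hit [8,12], descend [5, 16]
    N5 x:[8,52/3] y:[14,43/2] z:[22/3,12] -> miss, prune
    N16 x:[8/3,23/3] y:[8,15] z:[7,11] -> miss, prune
  N12 x:[16/3,46/3] y:[3/2,41/2] z:[37/3,19] -> hit [37/3,46/3], descend [10, 24]
    N10 x:[9,46/3] y:[3/2,11/2] z:[43/3,19] -> miss, prune
    N24 x:[16/3,43/3] y:[14,41/2] z:[37/3,55/3] -> hit [14,43/3], descend [19, 21]
      N19 x:[16/3,40/3] y:[14,31/2] z:[38/3,49/3] -> miss, prune
      N21 x:[31/3,43/3] y:[37/2,41/2] z:[37/3,55/3] -> miss, prune

Summary -> nodes [0, 9, 5, 16, 12, 10, 24, 19, 21]; box-tests=9; leaf-entries=0; first=miss

== RESULT ==
miss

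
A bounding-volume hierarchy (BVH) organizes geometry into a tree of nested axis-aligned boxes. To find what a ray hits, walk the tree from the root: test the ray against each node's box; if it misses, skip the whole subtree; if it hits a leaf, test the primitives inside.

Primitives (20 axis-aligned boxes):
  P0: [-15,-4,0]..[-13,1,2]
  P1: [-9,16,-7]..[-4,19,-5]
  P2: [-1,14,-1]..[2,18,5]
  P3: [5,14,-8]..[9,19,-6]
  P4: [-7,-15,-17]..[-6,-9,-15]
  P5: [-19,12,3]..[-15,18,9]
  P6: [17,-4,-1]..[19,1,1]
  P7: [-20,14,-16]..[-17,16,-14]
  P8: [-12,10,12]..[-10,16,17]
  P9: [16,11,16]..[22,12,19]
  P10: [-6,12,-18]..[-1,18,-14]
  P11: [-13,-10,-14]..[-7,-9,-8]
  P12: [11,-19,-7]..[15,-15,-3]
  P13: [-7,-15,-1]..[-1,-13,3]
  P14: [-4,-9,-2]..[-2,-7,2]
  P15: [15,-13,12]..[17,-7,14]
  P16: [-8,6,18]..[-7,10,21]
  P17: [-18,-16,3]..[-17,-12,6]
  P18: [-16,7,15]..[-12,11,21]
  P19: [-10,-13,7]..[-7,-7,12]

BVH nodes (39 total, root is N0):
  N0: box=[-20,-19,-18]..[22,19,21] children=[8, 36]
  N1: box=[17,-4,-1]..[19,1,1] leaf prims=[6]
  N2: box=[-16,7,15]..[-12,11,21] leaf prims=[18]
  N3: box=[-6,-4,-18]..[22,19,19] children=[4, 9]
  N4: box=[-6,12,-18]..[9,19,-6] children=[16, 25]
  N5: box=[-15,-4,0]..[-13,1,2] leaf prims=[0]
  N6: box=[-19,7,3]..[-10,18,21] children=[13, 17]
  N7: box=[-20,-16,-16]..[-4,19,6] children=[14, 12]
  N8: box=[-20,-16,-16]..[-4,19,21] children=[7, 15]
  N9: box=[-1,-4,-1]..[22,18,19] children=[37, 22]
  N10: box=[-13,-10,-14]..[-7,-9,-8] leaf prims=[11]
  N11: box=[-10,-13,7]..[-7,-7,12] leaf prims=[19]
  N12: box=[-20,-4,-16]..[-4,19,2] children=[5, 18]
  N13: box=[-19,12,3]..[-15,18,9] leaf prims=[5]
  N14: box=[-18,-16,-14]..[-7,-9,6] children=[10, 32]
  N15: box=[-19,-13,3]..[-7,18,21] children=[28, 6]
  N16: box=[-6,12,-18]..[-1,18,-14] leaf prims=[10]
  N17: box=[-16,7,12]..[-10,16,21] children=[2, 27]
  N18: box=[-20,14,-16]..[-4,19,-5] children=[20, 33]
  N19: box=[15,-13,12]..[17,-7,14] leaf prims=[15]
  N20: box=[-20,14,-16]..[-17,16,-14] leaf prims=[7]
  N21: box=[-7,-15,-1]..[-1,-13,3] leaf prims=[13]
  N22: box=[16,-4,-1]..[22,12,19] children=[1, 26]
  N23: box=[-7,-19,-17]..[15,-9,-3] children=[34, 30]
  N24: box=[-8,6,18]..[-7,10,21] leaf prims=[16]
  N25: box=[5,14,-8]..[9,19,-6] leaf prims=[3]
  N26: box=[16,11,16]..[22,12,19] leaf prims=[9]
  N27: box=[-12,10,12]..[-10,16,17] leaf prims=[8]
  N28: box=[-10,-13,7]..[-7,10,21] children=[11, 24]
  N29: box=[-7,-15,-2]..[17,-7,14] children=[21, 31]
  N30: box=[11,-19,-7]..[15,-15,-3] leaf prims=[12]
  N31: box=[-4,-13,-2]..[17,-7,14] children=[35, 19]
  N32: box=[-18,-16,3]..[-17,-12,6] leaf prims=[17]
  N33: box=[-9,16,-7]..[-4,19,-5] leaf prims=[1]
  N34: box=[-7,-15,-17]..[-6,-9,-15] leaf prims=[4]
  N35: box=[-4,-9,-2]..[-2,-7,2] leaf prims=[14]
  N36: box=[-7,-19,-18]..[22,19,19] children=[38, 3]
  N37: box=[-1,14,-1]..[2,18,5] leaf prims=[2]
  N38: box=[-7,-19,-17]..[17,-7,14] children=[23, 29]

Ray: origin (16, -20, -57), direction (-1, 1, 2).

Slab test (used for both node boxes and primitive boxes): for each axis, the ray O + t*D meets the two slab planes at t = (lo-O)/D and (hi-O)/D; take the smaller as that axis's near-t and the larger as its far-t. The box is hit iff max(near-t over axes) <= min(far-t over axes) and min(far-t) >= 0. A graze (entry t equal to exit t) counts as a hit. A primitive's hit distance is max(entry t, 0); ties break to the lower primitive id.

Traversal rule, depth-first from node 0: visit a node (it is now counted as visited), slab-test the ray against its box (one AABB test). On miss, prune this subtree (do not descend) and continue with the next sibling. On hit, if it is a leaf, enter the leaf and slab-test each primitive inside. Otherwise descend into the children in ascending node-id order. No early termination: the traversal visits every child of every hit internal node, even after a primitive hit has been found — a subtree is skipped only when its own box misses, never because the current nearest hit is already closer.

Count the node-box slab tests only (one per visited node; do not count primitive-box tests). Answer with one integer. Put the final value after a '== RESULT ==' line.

Trace the traversal:
N0 x:[-6,36] y:[1,39] z:[39/2,39] -> hit [39/2,36], descend [8, 36]
  N8 x:[20,36] y:[4,39] z:[41/2,39] -> hit [41/2,36], descend [7, 15]
    N7 x:[20,36] y:[4,39] z:[41/2,63/2] -> hit [41/2,63/2], descend [12, 14]
      N12 x:[20,36] y:[16,39] z:[41/2,59/2] -> hit [41/2,59/2], descend [5, 18]
        N5 x:[29,31] y:[16,21] z:[57/2,59/2] -> miss, prune
        N18 x:[20,36] y:[34,39] z:[41/2,26] -> miss, prune
      N14 x:[23,34] y:[4,11] z:[43/2,63/2] -> miss, prune
    N15 x:[23,35] y:[7,38] z:[30,39] -> hit [30,35], descend [6, 28]
      N6 x:[26,35] y:[27,38] z:[30,39] -> hit [30,35], descend [13, 17]
        N13 x:[31,35] y:[32,38] z:[30,33] -> hit [32,33] leaf, test {P5@t=32}
        N17 x:[26,32] y:[27,36] z:[69/2,39] -> miss, prune
      N28 x:[23,26] y:[7,30] z:[32,39] -> miss, prune
  N36 x:[-6,23] y:[1,39] z:[39/2,38] -> hit [39/2,23], descend [3, 38]
    N3 x:[-6,22] y:[16,39] z:[39/2,38] -> hit [39/2,22], descend [4, 9]
      N4 x:[7,22] y:[32,39] z:[39/2,51/2] -> miss, prune
      N9 x:[-6,17] y:[16,38] z:[28,38] -> miss, prune
    N38 x:[-1,23] y:[1,13] z:[20,71/2] -> miss, prune

17 AABB tests over nodes [0, 8, 7, 12, 5, 18, 14, 15, 6, 13, 17, 28, 36, 3, 4, 9, 38]; 1 leaf entered; closest P5.

== RESULT ==
17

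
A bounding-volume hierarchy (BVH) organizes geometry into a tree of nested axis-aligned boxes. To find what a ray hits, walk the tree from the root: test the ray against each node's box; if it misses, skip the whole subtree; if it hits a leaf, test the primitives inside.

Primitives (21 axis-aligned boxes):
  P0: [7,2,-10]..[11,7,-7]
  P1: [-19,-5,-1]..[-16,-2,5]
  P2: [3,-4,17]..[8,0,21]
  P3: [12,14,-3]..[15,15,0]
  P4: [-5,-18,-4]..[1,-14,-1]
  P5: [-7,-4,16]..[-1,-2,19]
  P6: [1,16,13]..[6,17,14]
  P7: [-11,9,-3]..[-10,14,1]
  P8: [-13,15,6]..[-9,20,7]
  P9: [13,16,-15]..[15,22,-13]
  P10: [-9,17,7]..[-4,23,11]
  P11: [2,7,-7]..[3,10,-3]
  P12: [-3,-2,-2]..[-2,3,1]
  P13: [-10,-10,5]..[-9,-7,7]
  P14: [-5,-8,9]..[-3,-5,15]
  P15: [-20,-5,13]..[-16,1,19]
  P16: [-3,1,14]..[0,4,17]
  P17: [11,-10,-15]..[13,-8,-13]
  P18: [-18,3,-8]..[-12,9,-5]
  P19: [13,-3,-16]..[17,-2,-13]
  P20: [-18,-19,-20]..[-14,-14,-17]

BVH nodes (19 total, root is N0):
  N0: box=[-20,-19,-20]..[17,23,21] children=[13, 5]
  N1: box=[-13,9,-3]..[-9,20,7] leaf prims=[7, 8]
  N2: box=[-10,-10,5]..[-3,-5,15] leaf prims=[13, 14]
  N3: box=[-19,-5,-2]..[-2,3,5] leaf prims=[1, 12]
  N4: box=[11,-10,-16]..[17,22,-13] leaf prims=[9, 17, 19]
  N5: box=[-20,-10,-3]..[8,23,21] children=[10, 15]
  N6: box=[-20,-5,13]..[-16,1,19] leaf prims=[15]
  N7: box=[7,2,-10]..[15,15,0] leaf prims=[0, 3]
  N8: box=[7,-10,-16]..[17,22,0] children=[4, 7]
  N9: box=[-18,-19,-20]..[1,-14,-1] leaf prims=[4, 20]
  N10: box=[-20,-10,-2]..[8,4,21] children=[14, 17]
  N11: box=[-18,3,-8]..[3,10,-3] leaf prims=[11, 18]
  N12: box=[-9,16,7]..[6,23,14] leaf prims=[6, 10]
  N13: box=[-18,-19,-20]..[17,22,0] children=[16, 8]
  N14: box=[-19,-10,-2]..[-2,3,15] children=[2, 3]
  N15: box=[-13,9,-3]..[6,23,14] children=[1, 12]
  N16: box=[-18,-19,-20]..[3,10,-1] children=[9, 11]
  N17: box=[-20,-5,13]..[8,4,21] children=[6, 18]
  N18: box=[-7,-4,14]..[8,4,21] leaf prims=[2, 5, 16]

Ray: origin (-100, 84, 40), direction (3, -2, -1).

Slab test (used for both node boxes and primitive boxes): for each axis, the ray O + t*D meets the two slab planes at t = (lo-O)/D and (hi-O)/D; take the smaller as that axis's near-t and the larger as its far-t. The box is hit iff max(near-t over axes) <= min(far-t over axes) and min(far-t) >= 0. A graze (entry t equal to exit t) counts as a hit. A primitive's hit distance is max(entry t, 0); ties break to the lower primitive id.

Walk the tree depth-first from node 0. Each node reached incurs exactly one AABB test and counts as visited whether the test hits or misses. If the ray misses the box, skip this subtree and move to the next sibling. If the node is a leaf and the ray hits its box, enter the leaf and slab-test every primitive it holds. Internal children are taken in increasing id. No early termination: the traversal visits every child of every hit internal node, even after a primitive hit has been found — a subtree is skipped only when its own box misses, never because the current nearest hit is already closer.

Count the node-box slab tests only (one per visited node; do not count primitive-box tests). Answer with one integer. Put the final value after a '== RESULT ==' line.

Traverse from the root:
N0 x:[80/3,39] y:[61/2,103/2] z:[19,60] -> hit [61/2,39], descend [5, 13]
  N5 x:[80/3,36] y:[61/2,47] z:[19,43] -> hit [61/2,36], descend [10, 15]
    N10 x:[80/3,36] y:[40,47] z:[19,42] -> miss, prune
    N15 x:[29,106/3] y:[61/2,75/2] z:[26,43] -> hit [61/2,106/3], descend [1, 12]
      N1 x:[29,91/3] y:[32,75/2] z:[33,43] -> miss, prune
      N12 x:[91/3,106/3] y:[61/2,34] z:[26,33] -> hit [61/2,33] leaf, test {P6(miss), P10@t=61/2}
  N13 x:[82/3,39] y:[31,103/2] z:[40,60] -> miss, prune

7 AABB tests over nodes [0, 5, 10, 15, 1, 12, 13]; 1 leaf entered; closest P10.

== RESULT ==
7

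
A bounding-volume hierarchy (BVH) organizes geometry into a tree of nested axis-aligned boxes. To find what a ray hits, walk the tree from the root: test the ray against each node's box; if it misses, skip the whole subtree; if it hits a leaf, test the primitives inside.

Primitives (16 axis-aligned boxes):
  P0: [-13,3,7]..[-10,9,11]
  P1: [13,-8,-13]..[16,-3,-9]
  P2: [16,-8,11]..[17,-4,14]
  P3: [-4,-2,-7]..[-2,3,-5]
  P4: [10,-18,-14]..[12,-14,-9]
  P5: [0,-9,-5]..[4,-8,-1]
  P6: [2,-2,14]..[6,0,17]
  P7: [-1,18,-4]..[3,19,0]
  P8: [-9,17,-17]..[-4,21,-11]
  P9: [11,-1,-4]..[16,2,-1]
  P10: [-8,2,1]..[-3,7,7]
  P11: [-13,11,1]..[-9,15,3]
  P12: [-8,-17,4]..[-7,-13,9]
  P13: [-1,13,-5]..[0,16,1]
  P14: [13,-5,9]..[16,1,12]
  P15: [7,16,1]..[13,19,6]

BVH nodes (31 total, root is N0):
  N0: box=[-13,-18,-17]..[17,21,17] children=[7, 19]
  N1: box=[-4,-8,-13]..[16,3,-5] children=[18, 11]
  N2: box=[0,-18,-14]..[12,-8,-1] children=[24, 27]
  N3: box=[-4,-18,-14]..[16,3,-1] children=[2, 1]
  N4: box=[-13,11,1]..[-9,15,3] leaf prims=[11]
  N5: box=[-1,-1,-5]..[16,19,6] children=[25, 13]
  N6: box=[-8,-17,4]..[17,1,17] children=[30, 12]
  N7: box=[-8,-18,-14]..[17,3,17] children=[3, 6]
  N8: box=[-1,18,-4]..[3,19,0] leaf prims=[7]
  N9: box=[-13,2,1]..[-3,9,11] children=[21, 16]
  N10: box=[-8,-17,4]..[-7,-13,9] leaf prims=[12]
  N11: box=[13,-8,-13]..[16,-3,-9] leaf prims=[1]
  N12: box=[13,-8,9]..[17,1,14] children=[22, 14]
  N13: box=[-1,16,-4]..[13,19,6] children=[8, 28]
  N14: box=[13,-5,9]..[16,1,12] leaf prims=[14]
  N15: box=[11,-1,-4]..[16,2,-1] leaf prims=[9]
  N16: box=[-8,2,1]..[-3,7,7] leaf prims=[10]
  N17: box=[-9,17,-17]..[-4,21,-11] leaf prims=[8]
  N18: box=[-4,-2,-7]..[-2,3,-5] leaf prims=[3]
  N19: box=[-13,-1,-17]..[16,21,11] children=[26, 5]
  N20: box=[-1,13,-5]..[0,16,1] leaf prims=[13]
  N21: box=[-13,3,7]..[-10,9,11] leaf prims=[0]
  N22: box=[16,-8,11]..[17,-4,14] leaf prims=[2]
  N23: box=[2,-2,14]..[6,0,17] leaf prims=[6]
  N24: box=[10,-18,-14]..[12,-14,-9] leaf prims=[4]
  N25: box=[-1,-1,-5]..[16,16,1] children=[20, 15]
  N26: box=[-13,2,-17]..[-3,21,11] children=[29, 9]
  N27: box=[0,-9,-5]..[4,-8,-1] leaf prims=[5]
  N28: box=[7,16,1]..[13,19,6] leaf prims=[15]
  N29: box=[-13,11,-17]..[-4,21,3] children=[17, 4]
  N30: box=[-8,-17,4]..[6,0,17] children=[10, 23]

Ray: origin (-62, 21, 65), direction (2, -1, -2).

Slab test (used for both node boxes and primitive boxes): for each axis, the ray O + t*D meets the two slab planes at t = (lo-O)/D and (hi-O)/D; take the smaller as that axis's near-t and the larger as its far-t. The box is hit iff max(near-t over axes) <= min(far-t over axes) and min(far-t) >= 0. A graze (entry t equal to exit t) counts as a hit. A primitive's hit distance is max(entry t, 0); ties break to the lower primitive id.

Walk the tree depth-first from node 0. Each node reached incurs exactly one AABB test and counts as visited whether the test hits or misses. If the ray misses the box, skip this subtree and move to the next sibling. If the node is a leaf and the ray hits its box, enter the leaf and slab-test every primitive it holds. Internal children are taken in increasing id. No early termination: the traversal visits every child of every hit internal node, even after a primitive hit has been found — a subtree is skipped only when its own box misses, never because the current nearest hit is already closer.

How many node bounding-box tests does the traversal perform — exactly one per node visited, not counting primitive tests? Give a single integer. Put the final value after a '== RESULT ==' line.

Trace the traversal:
N0 x:[49/2,79/2] y:[0,39] z:[24,41] -> hit [49/2,39], descend [7, 19]
  N7 x:[27,79/2] y:[18,39] z:[24,79/2] -> hit [27,39], descend [3, 6]
    N3 x:[29,39] y:[18,39] z:[33,79/2] -> hit [33,39], descend [1, 2]
      N1 x:[29,39] y:[18,29] z:[35,39] -> miss, prune
      N2 x:[31,37] y:[29,39] z:[33,79/2] -> hit [33,37], descend [24, 27]
        N24 x:[36,37] y:[35,39] z:[37,79/2] -> hit [37,37] leaf, test {P4@t=37}
        N27 x:[31,33] y:[29,30] z:[33,35] -> miss, prune
    N6 x:[27,79/2] y:[20,38] z:[24,61/2] -> hit [27,61/2], descend [12, 30]
      N12 x:[75/2,79/2] y:[20,29] z:[51/2,28] -> miss, prune
      N30 x:[27,34] y:[21,38] z:[24,61/2] -> hit [27,61/2], descend [10, 23]
        N10 x:[27,55/2] y:[34,38] z:[28,61/2] -> miss, prune
        N23 x:[32,34] y:[21,23] z:[24,51/2] -> miss, prune
  N19 x:[49/2,39] y:[0,22] z:[27,41] -> miss, prune

order=[0, 7, 3, 1, 2, 24, 27, 6, 12, 30, 10, 23, 19]  |boxes|=13  |leaves|=1  hit=P4

== RESULT ==
13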